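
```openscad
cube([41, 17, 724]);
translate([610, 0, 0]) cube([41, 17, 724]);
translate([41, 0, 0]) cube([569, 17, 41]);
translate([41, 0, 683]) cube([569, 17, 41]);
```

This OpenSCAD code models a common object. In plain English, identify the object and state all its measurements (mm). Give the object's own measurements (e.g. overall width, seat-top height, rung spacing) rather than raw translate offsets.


A rectangular picture frame lying in the x–z plane (depth along y). The opening is 569 mm wide (x) by 642 mm tall (z), surrounded by a border 41 mm wide on all four sides. The frame is 17 mm deep and is made of two full-height vertical stiles with two horizontal rails fitted between them.


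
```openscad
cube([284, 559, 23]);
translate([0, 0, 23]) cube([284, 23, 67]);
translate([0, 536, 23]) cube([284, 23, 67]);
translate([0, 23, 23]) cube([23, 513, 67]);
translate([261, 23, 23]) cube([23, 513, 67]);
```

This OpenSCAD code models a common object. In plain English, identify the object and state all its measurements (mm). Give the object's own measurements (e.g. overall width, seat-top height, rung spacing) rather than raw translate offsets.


An open-topped rectangular box: outside dimensions 284×559×90 mm, with a uniform wall and base thickness of 23 mm. The base is a full 284×559 slab on the floor; four walls sit on top of the base. The front and back walls (the −y and +y sides) span the full width; the two side walls fit between them.


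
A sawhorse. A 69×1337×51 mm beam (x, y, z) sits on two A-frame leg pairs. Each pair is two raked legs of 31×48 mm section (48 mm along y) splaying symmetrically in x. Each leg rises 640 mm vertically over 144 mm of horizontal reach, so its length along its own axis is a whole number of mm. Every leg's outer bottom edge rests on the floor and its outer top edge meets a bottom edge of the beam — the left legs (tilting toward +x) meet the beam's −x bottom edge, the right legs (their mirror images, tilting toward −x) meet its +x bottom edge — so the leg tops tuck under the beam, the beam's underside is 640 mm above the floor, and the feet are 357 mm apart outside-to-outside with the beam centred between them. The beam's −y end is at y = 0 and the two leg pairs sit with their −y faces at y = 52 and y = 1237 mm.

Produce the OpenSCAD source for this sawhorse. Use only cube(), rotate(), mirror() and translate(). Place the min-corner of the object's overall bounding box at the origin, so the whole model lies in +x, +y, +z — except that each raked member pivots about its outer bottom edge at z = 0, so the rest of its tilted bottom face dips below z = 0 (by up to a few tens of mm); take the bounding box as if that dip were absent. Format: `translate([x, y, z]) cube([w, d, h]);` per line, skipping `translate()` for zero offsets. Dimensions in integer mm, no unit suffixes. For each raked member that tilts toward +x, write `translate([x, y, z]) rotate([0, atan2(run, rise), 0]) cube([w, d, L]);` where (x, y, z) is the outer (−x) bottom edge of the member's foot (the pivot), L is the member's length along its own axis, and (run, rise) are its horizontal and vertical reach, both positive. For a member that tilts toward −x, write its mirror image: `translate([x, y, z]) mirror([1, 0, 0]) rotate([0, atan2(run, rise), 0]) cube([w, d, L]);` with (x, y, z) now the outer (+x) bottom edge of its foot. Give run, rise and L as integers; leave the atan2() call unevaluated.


translate([144, 0, 640]) cube([69, 1337, 51]);
translate([0, 52, 0]) rotate([0, atan2(144, 640), 0]) cube([31, 48, 656]);
translate([357, 52, 0]) mirror([1, 0, 0]) rotate([0, atan2(144, 640), 0]) cube([31, 48, 656]);
translate([0, 1237, 0]) rotate([0, atan2(144, 640), 0]) cube([31, 48, 656]);
translate([357, 1237, 0]) mirror([1, 0, 0]) rotate([0, atan2(144, 640), 0]) cube([31, 48, 656]);


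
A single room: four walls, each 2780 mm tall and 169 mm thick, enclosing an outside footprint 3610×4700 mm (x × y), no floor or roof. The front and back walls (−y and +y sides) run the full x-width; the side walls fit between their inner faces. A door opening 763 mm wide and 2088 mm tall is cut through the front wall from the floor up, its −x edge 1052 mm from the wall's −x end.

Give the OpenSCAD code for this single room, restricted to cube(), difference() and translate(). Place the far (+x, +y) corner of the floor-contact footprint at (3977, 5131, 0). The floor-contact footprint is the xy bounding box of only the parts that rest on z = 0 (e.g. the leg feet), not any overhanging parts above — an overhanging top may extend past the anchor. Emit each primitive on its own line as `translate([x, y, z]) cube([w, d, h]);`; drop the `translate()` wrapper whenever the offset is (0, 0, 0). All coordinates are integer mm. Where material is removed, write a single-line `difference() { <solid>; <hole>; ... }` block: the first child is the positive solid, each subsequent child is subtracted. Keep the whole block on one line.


difference() { translate([367, 431, 0]) cube([3610, 169, 2780]); translate([1419, 431, 0]) cube([763, 169, 2088]); }
translate([367, 4962, 0]) cube([3610, 169, 2780]);
translate([367, 600, 0]) cube([169, 4362, 2780]);
translate([3808, 600, 0]) cube([169, 4362, 2780]);


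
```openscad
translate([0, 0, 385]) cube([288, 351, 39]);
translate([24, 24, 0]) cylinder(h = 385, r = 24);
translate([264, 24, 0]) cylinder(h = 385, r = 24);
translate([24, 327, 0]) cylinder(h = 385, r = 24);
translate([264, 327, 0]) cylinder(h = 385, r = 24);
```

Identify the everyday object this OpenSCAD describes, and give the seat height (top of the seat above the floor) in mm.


A stool. The seat height is 424 mm.

A 288×351×39 slab at z = 385 on four corner cylinders — a stool. The seat top is 385 + 39 = 424 mm.


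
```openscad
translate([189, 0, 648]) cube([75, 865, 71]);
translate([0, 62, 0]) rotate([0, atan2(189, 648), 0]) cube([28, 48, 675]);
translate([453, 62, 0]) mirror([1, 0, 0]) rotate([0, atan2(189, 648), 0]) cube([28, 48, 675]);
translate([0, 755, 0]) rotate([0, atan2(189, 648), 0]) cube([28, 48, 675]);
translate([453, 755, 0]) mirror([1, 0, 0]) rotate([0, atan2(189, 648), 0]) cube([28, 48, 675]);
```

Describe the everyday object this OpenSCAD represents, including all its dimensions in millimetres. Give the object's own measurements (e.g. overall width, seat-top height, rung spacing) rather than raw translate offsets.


A sawhorse. A 75×865×71 mm beam (x, y, z) sits on two A-frame leg pairs. Each pair is two raked legs of 28×48 mm section (48 mm along y) splaying symmetrically in x. Each leg rises 648 mm vertically over 189 mm of horizontal reach and is 675 mm long along its own axis. Every leg's outer bottom edge rests on the floor and its outer top edge meets a bottom edge of the beam — the left legs (tilting toward +x) meet the beam's −x bottom edge, the right legs (their mirror images, tilting toward −x) meet its +x bottom edge — so the leg tops tuck under the beam, the beam's underside is 648 mm above the floor, and the feet are 453 mm apart outside-to-outside with the beam centred between them. The two leg pairs are set in 62 mm from either end of the beam.


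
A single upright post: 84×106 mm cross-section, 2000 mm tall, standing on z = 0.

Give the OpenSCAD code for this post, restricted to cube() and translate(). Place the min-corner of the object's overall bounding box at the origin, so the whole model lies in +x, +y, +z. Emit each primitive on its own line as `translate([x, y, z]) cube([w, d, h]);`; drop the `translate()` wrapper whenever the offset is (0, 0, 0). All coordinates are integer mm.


cube([84, 106, 2000]);


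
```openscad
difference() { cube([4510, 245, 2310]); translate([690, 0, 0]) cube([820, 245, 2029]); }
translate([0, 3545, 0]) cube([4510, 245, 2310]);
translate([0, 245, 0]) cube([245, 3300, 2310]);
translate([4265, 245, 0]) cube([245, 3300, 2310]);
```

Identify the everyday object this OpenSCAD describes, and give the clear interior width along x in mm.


A single room. The interior width is 4020 mm.

Four walls enclosing a rectangle with a door in the front wall — a room. Outside width 4510 minus two 245 mm walls gives 4020 mm.


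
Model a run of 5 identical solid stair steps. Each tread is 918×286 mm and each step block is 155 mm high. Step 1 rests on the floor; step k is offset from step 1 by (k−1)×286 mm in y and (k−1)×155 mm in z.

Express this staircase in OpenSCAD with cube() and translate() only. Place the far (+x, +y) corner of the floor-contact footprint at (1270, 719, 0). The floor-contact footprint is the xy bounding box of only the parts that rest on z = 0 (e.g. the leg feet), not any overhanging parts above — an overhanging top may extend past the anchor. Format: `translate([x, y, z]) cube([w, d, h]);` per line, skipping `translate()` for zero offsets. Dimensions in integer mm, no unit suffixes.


translate([352, 433, 0]) cube([918, 286, 155]);
translate([352, 719, 155]) cube([918, 286, 155]);
translate([352, 1005, 310]) cube([918, 286, 155]);
translate([352, 1291, 465]) cube([918, 286, 155]);
translate([352, 1577, 620]) cube([918, 286, 155]);


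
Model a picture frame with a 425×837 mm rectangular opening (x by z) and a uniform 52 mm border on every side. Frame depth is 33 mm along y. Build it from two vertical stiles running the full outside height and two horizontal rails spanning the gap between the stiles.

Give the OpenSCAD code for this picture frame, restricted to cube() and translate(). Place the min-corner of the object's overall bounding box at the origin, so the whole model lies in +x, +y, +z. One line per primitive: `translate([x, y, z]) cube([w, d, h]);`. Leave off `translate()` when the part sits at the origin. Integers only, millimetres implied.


cube([52, 33, 941]);
translate([477, 0, 0]) cube([52, 33, 941]);
translate([52, 0, 0]) cube([425, 33, 52]);
translate([52, 0, 889]) cube([425, 33, 52]);


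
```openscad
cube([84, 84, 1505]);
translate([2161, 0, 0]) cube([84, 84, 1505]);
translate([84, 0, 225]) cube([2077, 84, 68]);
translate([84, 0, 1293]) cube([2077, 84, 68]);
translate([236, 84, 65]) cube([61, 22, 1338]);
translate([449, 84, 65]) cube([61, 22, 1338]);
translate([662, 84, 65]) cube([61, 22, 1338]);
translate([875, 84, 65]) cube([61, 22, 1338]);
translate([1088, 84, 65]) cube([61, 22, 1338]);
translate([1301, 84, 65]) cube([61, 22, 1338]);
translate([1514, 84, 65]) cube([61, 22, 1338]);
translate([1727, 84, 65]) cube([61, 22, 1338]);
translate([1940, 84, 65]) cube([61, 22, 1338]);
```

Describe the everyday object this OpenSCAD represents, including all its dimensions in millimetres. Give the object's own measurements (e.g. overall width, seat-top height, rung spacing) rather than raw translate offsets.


A fence section. Two 84×84 mm posts, 1505 mm tall, stand on the floor with a clear span of 2077 mm between their inner faces. Two horizontal rails of 84×68 mm section span the gap between the posts with their undersides at z = 225 mm and z = 1293 mm, flush with the posts' −y face. 9 pickets, each 61 mm wide, 22 mm thick and 1338 mm tall, are fixed to the +y face of the rails with their bottoms at z = 65 mm, spaced across the span with a 152 mm gap after the −x post and between neighbouring pickets, with 160 mm left before the +x post.


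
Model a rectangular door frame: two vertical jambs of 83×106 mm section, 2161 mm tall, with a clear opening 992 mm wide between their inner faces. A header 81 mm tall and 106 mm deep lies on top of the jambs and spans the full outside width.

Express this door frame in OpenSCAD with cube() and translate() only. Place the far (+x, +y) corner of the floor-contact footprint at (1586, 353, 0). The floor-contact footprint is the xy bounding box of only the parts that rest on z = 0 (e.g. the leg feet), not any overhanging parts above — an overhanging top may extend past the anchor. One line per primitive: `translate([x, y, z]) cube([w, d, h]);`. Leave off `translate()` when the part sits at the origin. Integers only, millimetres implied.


translate([428, 247, 0]) cube([83, 106, 2161]);
translate([1503, 247, 0]) cube([83, 106, 2161]);
translate([428, 247, 2161]) cube([1158, 106, 81]);


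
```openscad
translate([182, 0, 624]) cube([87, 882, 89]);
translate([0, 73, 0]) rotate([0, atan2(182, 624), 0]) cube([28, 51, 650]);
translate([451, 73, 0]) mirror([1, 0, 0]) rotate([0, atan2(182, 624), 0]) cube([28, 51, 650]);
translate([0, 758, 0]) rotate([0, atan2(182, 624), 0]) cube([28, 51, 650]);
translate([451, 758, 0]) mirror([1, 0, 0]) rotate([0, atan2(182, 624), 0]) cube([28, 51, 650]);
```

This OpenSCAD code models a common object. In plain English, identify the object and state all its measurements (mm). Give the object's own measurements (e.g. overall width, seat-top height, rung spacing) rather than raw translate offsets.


A sawhorse. A 87×882×89 mm beam (x, y, z) sits on two A-frame leg pairs. Each pair is two raked legs of 28×51 mm section (51 mm along y) splaying symmetrically in x. Each leg rises 624 mm vertically over 182 mm of horizontal reach and is 650 mm long along its own axis. Every leg's outer bottom edge rests on the floor and its outer top edge meets a bottom edge of the beam — the left legs (tilting toward +x) meet the beam's −x bottom edge, the right legs (their mirror images, tilting toward −x) meet its +x bottom edge — so the leg tops tuck under the beam, the beam's underside is 624 mm above the floor, and the feet are 451 mm apart outside-to-outside with the beam centred between them. The two leg pairs are set in 73 mm from either end of the beam.


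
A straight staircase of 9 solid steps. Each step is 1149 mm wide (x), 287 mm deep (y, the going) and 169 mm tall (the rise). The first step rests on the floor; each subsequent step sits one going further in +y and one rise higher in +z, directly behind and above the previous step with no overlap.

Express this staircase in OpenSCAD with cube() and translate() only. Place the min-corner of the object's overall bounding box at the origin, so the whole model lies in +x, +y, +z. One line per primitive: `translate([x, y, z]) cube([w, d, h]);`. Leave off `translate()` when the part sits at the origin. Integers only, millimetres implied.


cube([1149, 287, 169]);
translate([0, 287, 169]) cube([1149, 287, 169]);
translate([0, 574, 338]) cube([1149, 287, 169]);
translate([0, 861, 507]) cube([1149, 287, 169]);
translate([0, 1148, 676]) cube([1149, 287, 169]);
translate([0, 1435, 845]) cube([1149, 287, 169]);
translate([0, 1722, 1014]) cube([1149, 287, 169]);
translate([0, 2009, 1183]) cube([1149, 287, 169]);
translate([0, 2296, 1352]) cube([1149, 287, 169]);


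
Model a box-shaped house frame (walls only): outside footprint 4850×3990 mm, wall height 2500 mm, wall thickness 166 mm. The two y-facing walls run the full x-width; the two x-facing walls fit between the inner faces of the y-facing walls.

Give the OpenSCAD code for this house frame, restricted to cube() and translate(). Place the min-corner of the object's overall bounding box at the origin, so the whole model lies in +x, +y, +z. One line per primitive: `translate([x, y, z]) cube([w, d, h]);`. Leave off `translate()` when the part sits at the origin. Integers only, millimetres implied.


cube([4850, 166, 2500]);
translate([0, 3824, 0]) cube([4850, 166, 2500]);
translate([0, 166, 0]) cube([166, 3658, 2500]);
translate([4684, 166, 0]) cube([166, 3658, 2500]);


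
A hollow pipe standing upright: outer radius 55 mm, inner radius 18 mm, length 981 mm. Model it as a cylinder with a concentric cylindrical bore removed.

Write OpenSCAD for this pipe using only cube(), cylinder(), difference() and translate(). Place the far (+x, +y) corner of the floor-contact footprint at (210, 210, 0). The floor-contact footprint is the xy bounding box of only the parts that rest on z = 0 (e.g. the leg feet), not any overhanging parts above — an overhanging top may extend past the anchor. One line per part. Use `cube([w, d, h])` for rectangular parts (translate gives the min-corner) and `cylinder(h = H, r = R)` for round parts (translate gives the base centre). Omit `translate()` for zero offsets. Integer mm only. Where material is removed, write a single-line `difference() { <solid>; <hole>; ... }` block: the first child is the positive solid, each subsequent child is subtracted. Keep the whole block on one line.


difference() { translate([155, 155, 0]) cylinder(h = 981, r = 55); translate([155, 155, 0]) cylinder(h = 981, r = 18); }


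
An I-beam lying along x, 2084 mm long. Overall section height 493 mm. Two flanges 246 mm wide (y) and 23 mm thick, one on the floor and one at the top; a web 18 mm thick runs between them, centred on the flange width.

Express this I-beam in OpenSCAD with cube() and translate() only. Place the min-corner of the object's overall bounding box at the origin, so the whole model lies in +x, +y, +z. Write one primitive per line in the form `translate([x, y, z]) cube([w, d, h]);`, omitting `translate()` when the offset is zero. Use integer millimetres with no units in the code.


cube([2084, 246, 23]);
translate([0, 114, 23]) cube([2084, 18, 447]);
translate([0, 0, 470]) cube([2084, 246, 23]);


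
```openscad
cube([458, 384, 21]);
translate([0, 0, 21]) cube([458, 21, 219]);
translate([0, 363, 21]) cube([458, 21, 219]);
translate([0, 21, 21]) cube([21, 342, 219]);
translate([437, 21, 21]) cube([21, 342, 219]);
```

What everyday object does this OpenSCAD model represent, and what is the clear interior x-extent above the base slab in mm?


An open box. The internal width is 416 mm.

A 458×384 base slab with four walls standing on it — an open box. The base is 458 mm wide and the walls are 21 mm thick, so the internal width is 458 − 2 × 21 = 416 mm.


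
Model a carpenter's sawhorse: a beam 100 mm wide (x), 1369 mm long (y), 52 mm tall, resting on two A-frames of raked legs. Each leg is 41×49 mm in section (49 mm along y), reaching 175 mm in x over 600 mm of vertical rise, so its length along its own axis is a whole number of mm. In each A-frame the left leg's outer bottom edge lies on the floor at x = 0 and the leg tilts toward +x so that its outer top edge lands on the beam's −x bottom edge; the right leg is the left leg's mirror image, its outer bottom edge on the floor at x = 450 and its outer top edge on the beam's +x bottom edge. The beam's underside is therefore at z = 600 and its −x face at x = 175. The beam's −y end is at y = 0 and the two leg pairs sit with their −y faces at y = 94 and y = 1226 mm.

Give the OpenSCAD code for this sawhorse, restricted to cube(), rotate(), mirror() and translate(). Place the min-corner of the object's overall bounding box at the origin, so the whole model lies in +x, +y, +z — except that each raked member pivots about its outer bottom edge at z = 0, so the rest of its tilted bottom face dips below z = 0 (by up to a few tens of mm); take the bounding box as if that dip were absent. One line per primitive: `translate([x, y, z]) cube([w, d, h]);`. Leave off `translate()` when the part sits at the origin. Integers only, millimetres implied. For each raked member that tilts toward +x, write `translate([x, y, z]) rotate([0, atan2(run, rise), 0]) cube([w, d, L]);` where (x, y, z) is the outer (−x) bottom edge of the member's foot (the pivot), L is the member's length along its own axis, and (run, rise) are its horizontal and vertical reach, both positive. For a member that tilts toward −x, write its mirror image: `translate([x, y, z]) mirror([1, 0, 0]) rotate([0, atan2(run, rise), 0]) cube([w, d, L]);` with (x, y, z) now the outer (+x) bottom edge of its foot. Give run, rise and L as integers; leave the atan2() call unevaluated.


translate([175, 0, 600]) cube([100, 1369, 52]);
translate([0, 94, 0]) rotate([0, atan2(175, 600), 0]) cube([41, 49, 625]);
translate([450, 94, 0]) mirror([1, 0, 0]) rotate([0, atan2(175, 600), 0]) cube([41, 49, 625]);
translate([0, 1226, 0]) rotate([0, atan2(175, 600), 0]) cube([41, 49, 625]);
translate([450, 1226, 0]) mirror([1, 0, 0]) rotate([0, atan2(175, 600), 0]) cube([41, 49, 625]);


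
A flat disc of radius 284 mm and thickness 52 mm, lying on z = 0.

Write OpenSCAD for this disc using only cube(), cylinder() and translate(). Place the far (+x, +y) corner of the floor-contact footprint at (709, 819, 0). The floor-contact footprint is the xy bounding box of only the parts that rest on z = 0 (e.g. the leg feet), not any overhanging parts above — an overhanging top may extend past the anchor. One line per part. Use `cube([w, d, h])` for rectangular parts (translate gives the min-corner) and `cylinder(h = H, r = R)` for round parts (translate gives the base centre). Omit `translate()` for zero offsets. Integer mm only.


translate([425, 535, 0]) cylinder(h = 52, r = 284);


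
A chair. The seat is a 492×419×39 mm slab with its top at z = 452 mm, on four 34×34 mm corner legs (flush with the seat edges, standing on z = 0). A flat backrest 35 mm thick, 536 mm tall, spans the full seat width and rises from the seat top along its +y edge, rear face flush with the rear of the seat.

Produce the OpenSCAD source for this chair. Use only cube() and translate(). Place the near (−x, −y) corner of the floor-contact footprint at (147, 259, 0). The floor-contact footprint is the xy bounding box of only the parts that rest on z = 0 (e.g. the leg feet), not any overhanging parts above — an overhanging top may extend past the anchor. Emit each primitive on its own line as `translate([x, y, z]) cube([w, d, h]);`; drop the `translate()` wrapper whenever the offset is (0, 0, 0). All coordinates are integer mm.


translate([147, 259, 413]) cube([492, 419, 39]);
translate([147, 259, 0]) cube([34, 34, 413]);
translate([605, 259, 0]) cube([34, 34, 413]);
translate([147, 644, 0]) cube([34, 34, 413]);
translate([605, 644, 0]) cube([34, 34, 413]);
translate([147, 643, 452]) cube([492, 35, 536]);


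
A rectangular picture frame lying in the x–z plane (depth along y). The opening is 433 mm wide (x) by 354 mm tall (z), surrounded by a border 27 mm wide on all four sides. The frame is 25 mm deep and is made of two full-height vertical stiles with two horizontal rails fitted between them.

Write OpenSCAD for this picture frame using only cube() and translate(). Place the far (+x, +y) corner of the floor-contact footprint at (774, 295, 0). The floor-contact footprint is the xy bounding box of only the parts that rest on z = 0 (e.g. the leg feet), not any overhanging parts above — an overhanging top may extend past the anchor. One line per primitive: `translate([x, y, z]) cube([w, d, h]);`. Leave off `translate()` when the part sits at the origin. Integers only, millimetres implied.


translate([287, 270, 0]) cube([27, 25, 408]);
translate([747, 270, 0]) cube([27, 25, 408]);
translate([314, 270, 0]) cube([433, 25, 27]);
translate([314, 270, 381]) cube([433, 25, 27]);


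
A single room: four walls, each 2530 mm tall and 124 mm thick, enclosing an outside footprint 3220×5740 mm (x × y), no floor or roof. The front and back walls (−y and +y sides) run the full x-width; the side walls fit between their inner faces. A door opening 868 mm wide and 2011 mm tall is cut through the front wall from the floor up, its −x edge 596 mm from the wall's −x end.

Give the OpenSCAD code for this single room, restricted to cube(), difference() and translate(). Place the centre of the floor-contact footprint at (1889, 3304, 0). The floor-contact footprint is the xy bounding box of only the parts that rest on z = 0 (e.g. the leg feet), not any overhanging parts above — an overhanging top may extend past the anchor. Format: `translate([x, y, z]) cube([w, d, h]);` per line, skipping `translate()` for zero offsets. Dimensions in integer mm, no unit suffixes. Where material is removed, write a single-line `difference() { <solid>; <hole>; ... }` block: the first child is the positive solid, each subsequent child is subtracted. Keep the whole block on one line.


difference() { translate([279, 434, 0]) cube([3220, 124, 2530]); translate([875, 434, 0]) cube([868, 124, 2011]); }
translate([279, 6050, 0]) cube([3220, 124, 2530]);
translate([279, 558, 0]) cube([124, 5492, 2530]);
translate([3375, 558, 0]) cube([124, 5492, 2530]);


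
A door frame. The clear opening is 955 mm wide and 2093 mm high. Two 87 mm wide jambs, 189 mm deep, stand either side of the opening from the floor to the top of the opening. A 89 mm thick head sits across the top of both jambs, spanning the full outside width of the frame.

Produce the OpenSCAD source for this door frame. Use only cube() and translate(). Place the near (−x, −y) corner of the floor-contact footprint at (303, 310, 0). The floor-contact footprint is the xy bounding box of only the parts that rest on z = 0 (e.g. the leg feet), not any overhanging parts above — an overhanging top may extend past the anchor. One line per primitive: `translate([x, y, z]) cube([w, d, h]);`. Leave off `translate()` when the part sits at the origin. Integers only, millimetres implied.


translate([303, 310, 0]) cube([87, 189, 2093]);
translate([1345, 310, 0]) cube([87, 189, 2093]);
translate([303, 310, 2093]) cube([1129, 189, 89]);


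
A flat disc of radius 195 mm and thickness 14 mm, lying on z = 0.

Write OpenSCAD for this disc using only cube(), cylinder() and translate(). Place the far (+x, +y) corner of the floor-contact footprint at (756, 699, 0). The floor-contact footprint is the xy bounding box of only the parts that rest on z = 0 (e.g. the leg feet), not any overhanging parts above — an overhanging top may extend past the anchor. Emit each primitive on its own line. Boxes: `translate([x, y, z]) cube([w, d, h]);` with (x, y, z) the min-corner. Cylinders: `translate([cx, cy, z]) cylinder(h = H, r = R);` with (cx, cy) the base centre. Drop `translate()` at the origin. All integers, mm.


translate([561, 504, 0]) cylinder(h = 14, r = 195);


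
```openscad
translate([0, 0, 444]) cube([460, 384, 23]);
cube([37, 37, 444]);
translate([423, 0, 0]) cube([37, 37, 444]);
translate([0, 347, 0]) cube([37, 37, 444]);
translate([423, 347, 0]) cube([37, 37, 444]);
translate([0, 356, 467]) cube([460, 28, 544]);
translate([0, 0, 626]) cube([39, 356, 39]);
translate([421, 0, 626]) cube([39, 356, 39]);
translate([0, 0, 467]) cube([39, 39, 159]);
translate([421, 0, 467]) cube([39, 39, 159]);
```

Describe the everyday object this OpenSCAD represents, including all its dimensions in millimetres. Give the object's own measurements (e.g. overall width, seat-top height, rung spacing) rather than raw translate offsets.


A chair. The seat is a 460×384×23 mm slab with its top at z = 467 mm, on four 37×37 mm corner legs (flush with the seat edges, standing on z = 0). A flat backrest 28 mm thick, 544 mm tall, spans the full seat width and rises from the seat top along its +y edge, rear face flush with the rear of the seat. Two armrests of 39×39 mm section run along each side from the seat's front edge to the front of the backrest, top faces 198 mm above the seat top and outer faces flush with the seat's x-edges; a 39×39 mm post under the front of each armrest stands on the seat at the front corner.


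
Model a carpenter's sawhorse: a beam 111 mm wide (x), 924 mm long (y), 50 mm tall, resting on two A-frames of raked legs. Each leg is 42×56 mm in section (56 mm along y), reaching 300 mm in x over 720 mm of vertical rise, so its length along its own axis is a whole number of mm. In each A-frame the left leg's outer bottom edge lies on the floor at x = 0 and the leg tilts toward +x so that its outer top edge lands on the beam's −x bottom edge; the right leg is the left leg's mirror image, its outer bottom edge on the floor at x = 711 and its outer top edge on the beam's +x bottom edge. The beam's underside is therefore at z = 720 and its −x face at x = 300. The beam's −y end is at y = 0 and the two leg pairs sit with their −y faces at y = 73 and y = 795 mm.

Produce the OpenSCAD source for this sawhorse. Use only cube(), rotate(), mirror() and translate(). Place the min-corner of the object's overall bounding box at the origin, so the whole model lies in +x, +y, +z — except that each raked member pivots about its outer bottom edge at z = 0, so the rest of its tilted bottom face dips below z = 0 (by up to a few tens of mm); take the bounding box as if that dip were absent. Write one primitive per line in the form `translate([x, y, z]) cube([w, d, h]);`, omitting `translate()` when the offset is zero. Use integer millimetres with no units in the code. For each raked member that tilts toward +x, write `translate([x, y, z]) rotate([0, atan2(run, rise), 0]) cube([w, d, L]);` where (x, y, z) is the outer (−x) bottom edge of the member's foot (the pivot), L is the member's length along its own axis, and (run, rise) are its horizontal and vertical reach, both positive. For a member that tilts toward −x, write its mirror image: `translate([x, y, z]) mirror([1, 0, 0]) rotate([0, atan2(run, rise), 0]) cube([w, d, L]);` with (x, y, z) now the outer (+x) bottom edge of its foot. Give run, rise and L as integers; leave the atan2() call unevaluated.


// leg length = √(300² + 720²) = 780
// right-leg outer foot x = 2·300 + 111 = 711
// beam min-corner = (300, 0, 720)
translate([300, 0, 720]) cube([111, 924, 50]);
translate([0, 73, 0]) rotate([0, atan2(300, 720), 0]) cube([42, 56, 780]);
translate([711, 73, 0]) mirror([1, 0, 0]) rotate([0, atan2(300, 720), 0]) cube([42, 56, 780]);
translate([0, 795, 0]) rotate([0, atan2(300, 720), 0]) cube([42, 56, 780]);
translate([711, 795, 0]) mirror([1, 0, 0]) rotate([0, atan2(300, 720), 0]) cube([42, 56, 780]);


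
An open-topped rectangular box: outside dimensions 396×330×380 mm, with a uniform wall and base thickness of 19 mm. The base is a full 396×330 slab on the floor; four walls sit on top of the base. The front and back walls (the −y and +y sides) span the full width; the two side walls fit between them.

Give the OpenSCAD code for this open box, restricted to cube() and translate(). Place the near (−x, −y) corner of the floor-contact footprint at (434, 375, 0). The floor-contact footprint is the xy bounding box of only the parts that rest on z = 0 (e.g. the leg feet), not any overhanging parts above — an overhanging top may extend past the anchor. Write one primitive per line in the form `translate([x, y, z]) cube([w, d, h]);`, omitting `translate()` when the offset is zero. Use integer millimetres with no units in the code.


translate([434, 375, 0]) cube([396, 330, 19]);
translate([434, 375, 19]) cube([396, 19, 361]);
translate([434, 686, 19]) cube([396, 19, 361]);
translate([434, 394, 19]) cube([19, 292, 361]);
translate([811, 394, 19]) cube([19, 292, 361]);


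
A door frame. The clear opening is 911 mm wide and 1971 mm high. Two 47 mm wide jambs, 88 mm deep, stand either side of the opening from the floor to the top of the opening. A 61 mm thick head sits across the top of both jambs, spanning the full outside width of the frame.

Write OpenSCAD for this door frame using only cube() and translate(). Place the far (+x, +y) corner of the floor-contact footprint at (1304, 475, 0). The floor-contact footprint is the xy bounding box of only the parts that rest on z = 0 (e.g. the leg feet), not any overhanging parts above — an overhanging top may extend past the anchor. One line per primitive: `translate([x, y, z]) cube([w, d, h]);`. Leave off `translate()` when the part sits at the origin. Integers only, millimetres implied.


translate([299, 387, 0]) cube([47, 88, 1971]);
translate([1257, 387, 0]) cube([47, 88, 1971]);
translate([299, 387, 1971]) cube([1005, 88, 61]);


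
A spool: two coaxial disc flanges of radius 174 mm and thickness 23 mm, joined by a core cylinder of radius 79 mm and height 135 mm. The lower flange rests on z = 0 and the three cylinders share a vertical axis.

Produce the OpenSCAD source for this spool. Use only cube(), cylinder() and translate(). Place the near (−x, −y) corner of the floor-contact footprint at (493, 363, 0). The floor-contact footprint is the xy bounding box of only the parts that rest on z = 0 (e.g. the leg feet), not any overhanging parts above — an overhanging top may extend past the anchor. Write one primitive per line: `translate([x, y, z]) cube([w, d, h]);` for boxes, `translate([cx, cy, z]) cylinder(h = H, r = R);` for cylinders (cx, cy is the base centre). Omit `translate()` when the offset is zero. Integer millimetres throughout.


translate([667, 537, 0]) cylinder(h = 23, r = 174);
translate([667, 537, 23]) cylinder(h = 135, r = 79);
translate([667, 537, 158]) cylinder(h = 23, r = 174);


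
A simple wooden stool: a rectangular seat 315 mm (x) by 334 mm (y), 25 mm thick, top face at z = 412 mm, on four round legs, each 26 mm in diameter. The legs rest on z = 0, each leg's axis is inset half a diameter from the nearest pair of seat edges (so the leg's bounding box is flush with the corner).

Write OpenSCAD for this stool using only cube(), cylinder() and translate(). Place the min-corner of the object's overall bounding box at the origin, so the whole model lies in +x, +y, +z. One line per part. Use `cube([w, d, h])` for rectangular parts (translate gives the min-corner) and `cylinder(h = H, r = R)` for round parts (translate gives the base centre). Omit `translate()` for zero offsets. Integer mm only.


// leg_h = 412 - 25 = 387
translate([0, 0, 387]) cube([315, 334, 25]);
translate([13, 13, 0]) cylinder(h = 387, r = 13);
translate([302, 13, 0]) cylinder(h = 387, r = 13);
translate([13, 321, 0]) cylinder(h = 387, r = 13);
translate([302, 321, 0]) cylinder(h = 387, r = 13);


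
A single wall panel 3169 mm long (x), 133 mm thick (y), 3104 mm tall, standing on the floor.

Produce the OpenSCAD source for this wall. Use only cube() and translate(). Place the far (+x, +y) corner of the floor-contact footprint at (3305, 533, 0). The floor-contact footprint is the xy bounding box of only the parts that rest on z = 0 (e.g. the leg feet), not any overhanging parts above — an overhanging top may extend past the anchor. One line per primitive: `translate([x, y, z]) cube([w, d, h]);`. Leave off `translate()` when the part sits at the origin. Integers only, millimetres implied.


translate([136, 400, 0]) cube([3169, 133, 3104]);


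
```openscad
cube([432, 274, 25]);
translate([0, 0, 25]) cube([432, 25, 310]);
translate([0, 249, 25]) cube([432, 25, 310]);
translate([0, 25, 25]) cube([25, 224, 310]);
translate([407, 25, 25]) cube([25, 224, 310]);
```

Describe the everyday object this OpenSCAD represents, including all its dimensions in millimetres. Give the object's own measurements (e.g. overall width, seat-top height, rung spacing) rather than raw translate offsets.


An open-topped rectangular box: outside dimensions 432×274×335 mm, with a uniform wall and base thickness of 25 mm. The base is a full 432×274 slab on the floor; four walls sit on top of the base. The front and back walls (the −y and +y sides) span the full width; the two side walls fit between them.


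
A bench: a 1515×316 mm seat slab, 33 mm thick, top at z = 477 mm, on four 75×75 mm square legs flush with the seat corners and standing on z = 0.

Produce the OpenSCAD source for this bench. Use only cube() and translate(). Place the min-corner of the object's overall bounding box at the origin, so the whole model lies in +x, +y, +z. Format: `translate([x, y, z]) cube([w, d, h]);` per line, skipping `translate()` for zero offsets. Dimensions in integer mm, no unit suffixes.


// leg_h = 477 − 33 = 444
translate([0, 0, 444]) cube([1515, 316, 33]);
cube([75, 75, 444]);
translate([0, 241, 0]) cube([75, 75, 444]);
translate([1440, 0, 0]) cube([75, 75, 444]);
translate([1440, 241, 0]) cube([75, 75, 444]);


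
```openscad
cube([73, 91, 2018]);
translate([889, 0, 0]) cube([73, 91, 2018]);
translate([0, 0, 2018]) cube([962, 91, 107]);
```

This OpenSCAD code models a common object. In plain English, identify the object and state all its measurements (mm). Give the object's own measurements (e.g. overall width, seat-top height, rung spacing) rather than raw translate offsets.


A door frame. The clear opening is 816 mm wide and 2018 mm high. Two 73 mm wide jambs, 91 mm deep, stand either side of the opening from the floor to the top of the opening. A 107 mm thick head sits across the top of both jambs, spanning the full outside width of the frame.


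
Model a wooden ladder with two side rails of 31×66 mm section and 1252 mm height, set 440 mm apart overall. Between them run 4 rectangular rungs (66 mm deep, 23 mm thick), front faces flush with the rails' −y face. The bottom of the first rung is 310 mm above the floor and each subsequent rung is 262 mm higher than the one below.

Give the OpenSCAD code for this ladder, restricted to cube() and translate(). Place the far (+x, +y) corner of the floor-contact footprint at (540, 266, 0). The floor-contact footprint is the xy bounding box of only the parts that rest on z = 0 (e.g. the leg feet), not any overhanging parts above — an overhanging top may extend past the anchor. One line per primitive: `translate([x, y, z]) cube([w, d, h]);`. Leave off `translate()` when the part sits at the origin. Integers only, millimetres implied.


translate([100, 200, 0]) cube([31, 66, 1252]);
translate([509, 200, 0]) cube([31, 66, 1252]);
translate([131, 200, 310]) cube([378, 66, 23]);
translate([131, 200, 572]) cube([378, 66, 23]);
translate([131, 200, 834]) cube([378, 66, 23]);
translate([131, 200, 1096]) cube([378, 66, 23]);


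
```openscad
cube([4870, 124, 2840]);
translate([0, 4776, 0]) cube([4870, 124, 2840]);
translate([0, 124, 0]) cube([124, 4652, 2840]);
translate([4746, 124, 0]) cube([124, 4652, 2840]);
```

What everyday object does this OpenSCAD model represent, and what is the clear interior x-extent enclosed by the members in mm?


A house (or room) frame. The interior width is 4622 mm.

Four 2840 mm walls enclosing a rectangle with no floor or roof — a room or house frame. Outside width is 4870 mm and wall thickness is 124 mm, so the interior width is 4870 − 2 × 124 = 4622 mm.


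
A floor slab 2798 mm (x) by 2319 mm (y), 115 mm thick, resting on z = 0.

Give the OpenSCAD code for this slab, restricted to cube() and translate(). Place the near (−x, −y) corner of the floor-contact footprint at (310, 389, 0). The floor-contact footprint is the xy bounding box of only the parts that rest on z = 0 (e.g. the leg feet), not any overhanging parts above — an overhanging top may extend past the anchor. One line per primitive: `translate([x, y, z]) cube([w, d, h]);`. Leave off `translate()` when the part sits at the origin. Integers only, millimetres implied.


translate([310, 389, 0]) cube([2798, 2319, 115]);


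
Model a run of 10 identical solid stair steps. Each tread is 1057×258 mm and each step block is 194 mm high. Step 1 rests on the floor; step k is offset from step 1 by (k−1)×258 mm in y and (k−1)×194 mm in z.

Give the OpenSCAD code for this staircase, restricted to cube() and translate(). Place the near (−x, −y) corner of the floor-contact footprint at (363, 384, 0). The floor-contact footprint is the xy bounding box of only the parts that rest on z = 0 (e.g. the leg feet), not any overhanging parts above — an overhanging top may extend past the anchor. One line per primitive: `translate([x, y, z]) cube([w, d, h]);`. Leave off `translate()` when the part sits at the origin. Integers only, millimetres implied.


translate([363, 384, 0]) cube([1057, 258, 194]);
translate([363, 642, 194]) cube([1057, 258, 194]);
translate([363, 900, 388]) cube([1057, 258, 194]);
translate([363, 1158, 582]) cube([1057, 258, 194]);
translate([363, 1416, 776]) cube([1057, 258, 194]);
translate([363, 1674, 970]) cube([1057, 258, 194]);
translate([363, 1932, 1164]) cube([1057, 258, 194]);
translate([363, 2190, 1358]) cube([1057, 258, 194]);
translate([363, 2448, 1552]) cube([1057, 258, 194]);
translate([363, 2706, 1746]) cube([1057, 258, 194]);


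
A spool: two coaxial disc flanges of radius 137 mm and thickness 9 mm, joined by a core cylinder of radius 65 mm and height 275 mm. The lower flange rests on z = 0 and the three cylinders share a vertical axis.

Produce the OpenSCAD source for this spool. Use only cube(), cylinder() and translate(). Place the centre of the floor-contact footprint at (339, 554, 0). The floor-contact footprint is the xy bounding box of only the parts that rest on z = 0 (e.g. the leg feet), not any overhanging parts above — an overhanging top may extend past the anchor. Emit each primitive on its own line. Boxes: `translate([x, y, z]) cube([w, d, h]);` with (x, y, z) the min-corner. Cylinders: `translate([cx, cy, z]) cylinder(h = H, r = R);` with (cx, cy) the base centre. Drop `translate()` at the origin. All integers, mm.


translate([339, 554, 0]) cylinder(h = 9, r = 137);
translate([339, 554, 9]) cylinder(h = 275, r = 65);
translate([339, 554, 284]) cylinder(h = 9, r = 137);
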